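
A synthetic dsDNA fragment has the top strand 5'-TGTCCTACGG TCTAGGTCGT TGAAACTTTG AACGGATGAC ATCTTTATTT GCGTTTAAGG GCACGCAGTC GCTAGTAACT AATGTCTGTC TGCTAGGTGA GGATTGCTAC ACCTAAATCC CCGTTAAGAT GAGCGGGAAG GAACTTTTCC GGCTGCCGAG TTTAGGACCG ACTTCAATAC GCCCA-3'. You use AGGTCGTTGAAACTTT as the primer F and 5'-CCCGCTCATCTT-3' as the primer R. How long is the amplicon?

Scanning the template, AGGTCGTTGAAACTTT occurs at positions 14–29; this primer anneals to the bottom strand there with its 3' end pointing downstream.
The reverse primer's reverse complement is AAGATGAGCGGG, which matches the template at positions 126–137.
Product length = (reverse-primer end) − (forward-primer start) + 1 = 137 − 14 + 1 = 124 bp.

124 bp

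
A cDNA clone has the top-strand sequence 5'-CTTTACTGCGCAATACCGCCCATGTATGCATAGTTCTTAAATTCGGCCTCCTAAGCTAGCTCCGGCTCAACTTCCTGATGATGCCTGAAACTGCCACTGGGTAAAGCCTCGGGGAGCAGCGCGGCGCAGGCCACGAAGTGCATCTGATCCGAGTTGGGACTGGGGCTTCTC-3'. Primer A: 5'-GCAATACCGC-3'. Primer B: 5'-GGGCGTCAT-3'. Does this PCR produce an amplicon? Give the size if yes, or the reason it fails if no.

Primer B (GGGCGTCAT) does not match the top strand, and its reverse complement ATGACGCCC does not match either.
With no annealing site for primer B, no amplification occurs.

No product — primer B has no binding site in the template.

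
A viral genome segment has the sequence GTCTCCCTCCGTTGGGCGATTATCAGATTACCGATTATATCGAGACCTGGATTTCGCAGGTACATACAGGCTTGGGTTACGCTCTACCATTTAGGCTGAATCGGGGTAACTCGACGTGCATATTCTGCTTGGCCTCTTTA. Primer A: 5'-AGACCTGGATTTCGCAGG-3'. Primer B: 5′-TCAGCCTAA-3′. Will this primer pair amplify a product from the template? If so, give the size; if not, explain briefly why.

Primer A (AGACCTGGATTTCGCAGG) matches the top strand at positions 43–60; it acts as a forward primer.
Primer B's reverse complement is TTAGGCTGA, matching the top strand at positions 91–99; it acts as a reverse primer.
The 3' ends face each other across positions 43–99, giving a 57 bp product.

Yes — a 57 bp product.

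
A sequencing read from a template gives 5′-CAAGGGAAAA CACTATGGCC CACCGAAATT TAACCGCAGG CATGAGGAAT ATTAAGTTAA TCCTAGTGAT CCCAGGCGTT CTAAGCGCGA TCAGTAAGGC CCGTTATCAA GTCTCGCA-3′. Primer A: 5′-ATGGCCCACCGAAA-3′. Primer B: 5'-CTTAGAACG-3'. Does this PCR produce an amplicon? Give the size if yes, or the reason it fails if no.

Yes — a 71 bp product.

Primer A (ATGGCCCACCGAAA) matches the top strand at positions 15–28; it acts as a forward primer.
Primer B's reverse complement is CGTTCTAAG, matching the top strand at positions 77–85; it acts as a reverse primer.
The 3' ends face each other across positions 15–85, giving a 71 bp product.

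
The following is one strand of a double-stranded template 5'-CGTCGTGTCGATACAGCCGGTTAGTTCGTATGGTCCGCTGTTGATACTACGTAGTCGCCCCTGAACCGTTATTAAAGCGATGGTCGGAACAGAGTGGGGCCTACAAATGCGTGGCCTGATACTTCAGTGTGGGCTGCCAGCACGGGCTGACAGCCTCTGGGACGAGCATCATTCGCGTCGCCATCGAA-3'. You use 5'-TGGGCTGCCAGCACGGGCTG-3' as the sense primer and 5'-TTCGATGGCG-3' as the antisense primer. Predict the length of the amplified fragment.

Scanning the template, TGGGCTGCCAGCACGGGCTG occurs at positions 130–149; this primer anneals to the bottom strand there with its 3' end pointing downstream.
The reverse primer's reverse complement is CGCCATCGAA, which matches the template at positions 179–188.
Product length = (reverse-primer end) − (forward-primer start) + 1 = 188 − 130 + 1 = 59 bp.

59 bp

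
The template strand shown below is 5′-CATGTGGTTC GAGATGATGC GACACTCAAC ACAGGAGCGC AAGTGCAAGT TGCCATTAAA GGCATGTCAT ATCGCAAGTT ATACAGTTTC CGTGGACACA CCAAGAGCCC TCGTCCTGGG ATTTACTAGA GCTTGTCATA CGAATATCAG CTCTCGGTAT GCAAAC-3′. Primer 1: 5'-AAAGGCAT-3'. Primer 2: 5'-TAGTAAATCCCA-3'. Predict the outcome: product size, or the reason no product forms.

Primer 1 (AAAGGCAT) matches the top strand at positions 58–65; it acts as a forward primer.
Primer 2's reverse complement is TGGGATTTACTA, matching the top strand at positions 117–128; it acts as a reverse primer.
The 3' ends face each other across positions 58–128, giving a 71 bp product.

Yes — a 71 bp product.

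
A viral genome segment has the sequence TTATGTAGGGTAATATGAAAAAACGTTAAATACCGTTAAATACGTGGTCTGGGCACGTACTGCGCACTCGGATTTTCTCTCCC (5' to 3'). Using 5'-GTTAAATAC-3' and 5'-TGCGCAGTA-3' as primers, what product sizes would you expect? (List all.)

The forward primer GTTAAATAC matches the top strand at positions 25–33, 35–43.
The reverse primer's reverse complement is TACTGCGCA, matching at positions 58–66.
Each forward site pairs with the reverse site to give a product ending at position 66: sizes 42, 32 bp.

42 bp, 32 bp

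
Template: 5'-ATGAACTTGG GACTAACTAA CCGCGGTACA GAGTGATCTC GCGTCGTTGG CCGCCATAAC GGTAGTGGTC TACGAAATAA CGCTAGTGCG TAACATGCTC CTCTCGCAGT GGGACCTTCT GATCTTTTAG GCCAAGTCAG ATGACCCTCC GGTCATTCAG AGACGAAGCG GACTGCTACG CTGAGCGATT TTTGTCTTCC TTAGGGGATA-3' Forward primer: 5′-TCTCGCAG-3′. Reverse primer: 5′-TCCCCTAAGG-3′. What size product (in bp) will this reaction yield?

107 bp

The forward primer matches the template at positions 102–109.
Reverse complement of the reverse primer: CCTTAGGGGA. This occurs on the top strand at positions 199–208.
The product runs from position 102 to position 208, so its length is 208 − 102 + 1 = 107 bp.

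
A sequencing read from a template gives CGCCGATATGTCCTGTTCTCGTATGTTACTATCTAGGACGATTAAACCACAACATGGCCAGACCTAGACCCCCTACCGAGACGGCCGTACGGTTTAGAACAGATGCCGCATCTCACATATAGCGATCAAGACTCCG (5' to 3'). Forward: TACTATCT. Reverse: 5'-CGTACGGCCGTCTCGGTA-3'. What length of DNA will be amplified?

Scanning the template, TACTATCT occurs at positions 27–34; this primer anneals to the bottom strand there with its 3' end pointing downstream.
Taking the reverse complement of CGTACGGCCGTCTCGGTA gives TACCGAGACGGCCGTACG, found at positions 74–91 on the template; the primer anneals here to the top strand with its 3' end pointing upstream.
Product length = (reverse-primer end) − (forward-primer start) + 1 = 91 − 27 + 1 = 65 bp.

65 bp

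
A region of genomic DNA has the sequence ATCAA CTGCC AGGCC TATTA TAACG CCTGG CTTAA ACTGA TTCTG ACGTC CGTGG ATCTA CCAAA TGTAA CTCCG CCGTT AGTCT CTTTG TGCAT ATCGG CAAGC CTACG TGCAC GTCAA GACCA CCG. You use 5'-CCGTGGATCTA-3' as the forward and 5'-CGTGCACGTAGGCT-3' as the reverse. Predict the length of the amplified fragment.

67 bp

Forward primer CCGTGGATCTA is found on the top strand at positions 50–60.
Reverse complement of the reverse primer: AGCCTACGTGCACG. This occurs on the top strand at positions 103–116.
Product length = (reverse-primer end) − (forward-primer start) + 1 = 116 − 50 + 1 = 67 bp.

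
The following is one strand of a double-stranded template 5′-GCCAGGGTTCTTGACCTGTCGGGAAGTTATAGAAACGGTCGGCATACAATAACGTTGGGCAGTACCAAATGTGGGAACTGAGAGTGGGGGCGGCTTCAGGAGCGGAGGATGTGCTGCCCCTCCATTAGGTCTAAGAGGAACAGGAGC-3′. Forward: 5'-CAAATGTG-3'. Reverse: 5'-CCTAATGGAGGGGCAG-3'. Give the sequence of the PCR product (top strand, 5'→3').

5'-CAAATGTGGGAACTGAGAGTGGGGGCGGCTTCAGGAGCGGAGGATGTGCTGCCCCTCCATTAGG-3'

The forward primer matches the template at positions 66–73.
Reverse complement of the reverse primer: CTGCCCCTCCATTAGG. This occurs on the top strand at positions 114–129.
The product is the template from position 66 through 129 (64 bp).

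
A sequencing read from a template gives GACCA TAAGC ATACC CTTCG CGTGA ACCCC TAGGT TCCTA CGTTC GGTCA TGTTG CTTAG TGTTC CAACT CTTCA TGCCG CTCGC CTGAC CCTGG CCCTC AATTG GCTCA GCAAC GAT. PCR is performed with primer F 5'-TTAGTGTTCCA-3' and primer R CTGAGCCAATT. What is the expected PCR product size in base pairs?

55 bp

The forward primer matches the template at positions 57–67.
Reverse complement of the reverse primer: AATTGGCTCAG. This occurs on the top strand at positions 101–111.
Amplicon spans positions 57–111: 55 bp.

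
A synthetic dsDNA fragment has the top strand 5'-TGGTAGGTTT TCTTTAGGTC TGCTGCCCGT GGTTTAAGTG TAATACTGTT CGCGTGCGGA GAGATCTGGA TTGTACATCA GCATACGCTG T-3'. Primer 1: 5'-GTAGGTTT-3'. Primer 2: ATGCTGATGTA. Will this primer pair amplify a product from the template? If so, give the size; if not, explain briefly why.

Primer 1 (GTAGGTTT) matches the top strand at positions 3–10; it acts as a forward primer.
Primer 2's reverse complement is TACATCAGCAT, matching the top strand at positions 74–84; it acts as a reverse primer.
The 3' ends face each other across positions 3–84, giving an 82 bp product.

Yes — an 82 bp product.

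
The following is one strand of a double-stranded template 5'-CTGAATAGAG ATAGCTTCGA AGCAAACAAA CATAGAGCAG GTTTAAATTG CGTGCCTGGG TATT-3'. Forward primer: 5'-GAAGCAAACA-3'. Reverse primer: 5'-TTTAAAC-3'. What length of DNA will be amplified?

29 bp

The forward primer matches the template at positions 19–28.
Taking the reverse complement of TTTAAAC gives GTTTAAA, found at positions 41–47 on the template; the primer anneals here to the top strand with its 3' end pointing upstream.
Amplicon spans positions 19–47: 29 bp.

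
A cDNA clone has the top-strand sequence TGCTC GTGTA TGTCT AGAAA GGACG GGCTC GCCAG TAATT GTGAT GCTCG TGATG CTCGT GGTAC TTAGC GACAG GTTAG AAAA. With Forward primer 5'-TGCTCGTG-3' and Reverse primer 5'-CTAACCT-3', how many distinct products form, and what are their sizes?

The forward primer TGCTCGTG matches the top strand at positions 1–8, 45–52, 54–61.
The reverse primer's reverse complement is AGGTTAG, matching at positions 74–80.
Each forward site pairs with the reverse site to give a product ending at position 80: sizes 80, 36, 27 bp.

Three products: 80 bp, 36 bp, 27 bp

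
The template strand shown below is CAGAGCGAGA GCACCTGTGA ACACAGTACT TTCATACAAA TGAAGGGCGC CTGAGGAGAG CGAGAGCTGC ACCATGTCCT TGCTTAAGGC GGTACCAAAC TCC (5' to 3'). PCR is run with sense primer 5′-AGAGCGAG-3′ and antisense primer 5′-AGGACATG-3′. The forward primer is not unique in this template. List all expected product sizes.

The forward primer AGAGCGAG matches the top strand at positions 2–9, 57–64.
The reverse primer's reverse complement is CATGTCCT, matching at positions 73–80.
Each forward site pairs with the reverse site to give a product ending at position 80: sizes 79, 24 bp.

79 bp, 24 bp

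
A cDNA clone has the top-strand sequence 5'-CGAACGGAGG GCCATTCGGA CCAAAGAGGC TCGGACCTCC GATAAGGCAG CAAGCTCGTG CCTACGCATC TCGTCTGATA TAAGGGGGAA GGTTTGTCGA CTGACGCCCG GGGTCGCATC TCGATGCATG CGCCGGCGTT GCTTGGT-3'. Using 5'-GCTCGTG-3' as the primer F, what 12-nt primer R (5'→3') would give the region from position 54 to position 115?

The product's 3' end on the top strand is position 115.
The reverse primer anneals to the top strand over positions 104–115, i.e. to ACGCCCGGGGTC.
Its sequence written 5'→3' is the reverse complement: GACCCCGGGCGT.

5'-GACCCCGGGCGT-3'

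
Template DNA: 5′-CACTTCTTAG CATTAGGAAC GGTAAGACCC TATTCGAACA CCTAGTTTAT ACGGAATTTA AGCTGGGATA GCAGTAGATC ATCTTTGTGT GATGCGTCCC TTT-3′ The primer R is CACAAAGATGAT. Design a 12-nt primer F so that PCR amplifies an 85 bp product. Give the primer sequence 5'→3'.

The reverse primer's reverse complement ATCATCTTTGTG matches the template at positions 78–89, so the product ends at position 89.
An 85 bp product then starts at position 89 − 85 + 1 = 5.
The forward primer is identical to the top strand there: TCTTAGCATTAG.

5'-TCTTAGCATTAG-3'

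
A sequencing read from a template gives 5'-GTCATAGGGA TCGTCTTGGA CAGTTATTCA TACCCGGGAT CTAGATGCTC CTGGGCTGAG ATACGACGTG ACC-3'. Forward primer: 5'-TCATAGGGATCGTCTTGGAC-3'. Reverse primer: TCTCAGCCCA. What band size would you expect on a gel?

Scanning the template, TCATAGGGATCGTCTTGGAC occurs at positions 2–21; this primer anneals to the bottom strand there with its 3' end pointing downstream.
Taking the reverse complement of TCTCAGCCCA gives TGGGCTGAGA, found at positions 52–61 on the template; the primer anneals here to the top strand with its 3' end pointing upstream.
The product runs from position 2 to position 61, so its length is 61 − 2 + 1 = 60 bp.

60 bp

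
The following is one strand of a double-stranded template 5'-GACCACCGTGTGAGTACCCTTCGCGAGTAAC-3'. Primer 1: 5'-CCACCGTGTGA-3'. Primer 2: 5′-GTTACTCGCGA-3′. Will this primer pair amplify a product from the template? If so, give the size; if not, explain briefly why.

Primer 1 (CCACCGTGTGA) matches the top strand at positions 3–13; it acts as a forward primer.
Primer 2's reverse complement is TCGCGAGTAAC, matching the top strand at positions 21–31; it acts as a reverse primer.
The 3' ends face each other across positions 3–31, giving a 29 bp product.

Yes — a 29 bp product.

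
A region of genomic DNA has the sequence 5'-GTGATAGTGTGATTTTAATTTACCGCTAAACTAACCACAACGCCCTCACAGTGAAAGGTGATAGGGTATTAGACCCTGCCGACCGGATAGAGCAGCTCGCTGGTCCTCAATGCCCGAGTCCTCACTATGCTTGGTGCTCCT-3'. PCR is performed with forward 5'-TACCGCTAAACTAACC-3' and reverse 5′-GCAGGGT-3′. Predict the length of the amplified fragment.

The forward primer matches the template at positions 21–36.
Taking the reverse complement of GCAGGGT gives ACCCTGC, found at positions 73–79 on the template; the primer anneals here to the top strand with its 3' end pointing upstream.
Product length = (reverse-primer end) − (forward-primer start) + 1 = 79 − 21 + 1 = 59 bp.

59 bp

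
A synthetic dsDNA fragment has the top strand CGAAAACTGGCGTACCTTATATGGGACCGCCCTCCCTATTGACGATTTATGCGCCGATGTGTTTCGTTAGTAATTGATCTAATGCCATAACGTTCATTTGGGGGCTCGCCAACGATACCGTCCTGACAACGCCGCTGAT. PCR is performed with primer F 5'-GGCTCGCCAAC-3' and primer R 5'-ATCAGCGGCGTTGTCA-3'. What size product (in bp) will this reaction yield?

Forward primer GGCTCGCCAAC is found on the top strand at positions 103–113.
Reverse complement of the reverse primer: TGACAACGCCGCTGAT. This occurs on the top strand at positions 124–139.
Amplicon spans positions 103–139: 37 bp.

37 bp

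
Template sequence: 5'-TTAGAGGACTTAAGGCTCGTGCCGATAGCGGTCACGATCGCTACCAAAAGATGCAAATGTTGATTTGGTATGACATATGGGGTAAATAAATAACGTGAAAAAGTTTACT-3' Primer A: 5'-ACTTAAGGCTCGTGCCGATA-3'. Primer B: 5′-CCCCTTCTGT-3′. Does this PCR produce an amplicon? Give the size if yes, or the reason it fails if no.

No product — primer B has no binding site in the template.

Primer B (CCCCTTCTGT) does not match the top strand, and its reverse complement ACAGAAGGGG does not match either.
With no annealing site for primer B, no amplification occurs.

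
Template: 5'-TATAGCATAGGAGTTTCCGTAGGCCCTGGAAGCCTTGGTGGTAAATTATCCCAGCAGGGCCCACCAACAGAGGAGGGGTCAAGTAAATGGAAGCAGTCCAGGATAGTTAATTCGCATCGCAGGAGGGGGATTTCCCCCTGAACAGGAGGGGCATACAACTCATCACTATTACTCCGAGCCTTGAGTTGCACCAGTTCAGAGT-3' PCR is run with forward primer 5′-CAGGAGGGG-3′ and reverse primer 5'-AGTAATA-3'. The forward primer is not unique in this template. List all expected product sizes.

54 bp, 31 bp

The forward primer CAGGAGGGG matches the top strand at positions 120–128, 143–151.
The reverse primer's reverse complement is TATTACT, matching at positions 167–173.
Each forward site pairs with the reverse site to give a product ending at position 173: sizes 54, 31 bp.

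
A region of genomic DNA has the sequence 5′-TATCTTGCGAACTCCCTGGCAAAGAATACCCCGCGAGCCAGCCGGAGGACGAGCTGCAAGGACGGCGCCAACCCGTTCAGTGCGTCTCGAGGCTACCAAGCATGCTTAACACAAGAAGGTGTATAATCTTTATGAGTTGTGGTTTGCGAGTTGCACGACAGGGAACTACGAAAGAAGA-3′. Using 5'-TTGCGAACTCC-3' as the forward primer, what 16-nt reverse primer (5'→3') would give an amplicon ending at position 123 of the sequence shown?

The forward primer binds at positions 5–15; the product's 3' end on the top strand is position 123.
The reverse primer anneals to the top strand over positions 108–123, i.e. to AACACAAGAAGGTGTA.
Its sequence written 5'→3' is the reverse complement: TACACCTTCTTGTGTT.

5'-TACACCTTCTTGTGTT-3'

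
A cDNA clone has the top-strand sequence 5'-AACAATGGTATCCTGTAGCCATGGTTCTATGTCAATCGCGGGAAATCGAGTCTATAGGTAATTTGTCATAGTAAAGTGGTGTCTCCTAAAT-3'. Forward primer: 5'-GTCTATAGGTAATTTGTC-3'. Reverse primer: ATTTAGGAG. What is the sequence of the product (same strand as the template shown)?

Forward primer GTCTATAGGTAATTTGTC is found on the top strand at positions 50–67.
Reverse complement of the reverse primer: CTCCTAAAT. This occurs on the top strand at positions 83–91.
The product is the template from position 50 through 91 (42 bp).

5'-GTCTATAGGTAATTTGTCATAGTAAAGTGGTGTCTCCTAAAT-3'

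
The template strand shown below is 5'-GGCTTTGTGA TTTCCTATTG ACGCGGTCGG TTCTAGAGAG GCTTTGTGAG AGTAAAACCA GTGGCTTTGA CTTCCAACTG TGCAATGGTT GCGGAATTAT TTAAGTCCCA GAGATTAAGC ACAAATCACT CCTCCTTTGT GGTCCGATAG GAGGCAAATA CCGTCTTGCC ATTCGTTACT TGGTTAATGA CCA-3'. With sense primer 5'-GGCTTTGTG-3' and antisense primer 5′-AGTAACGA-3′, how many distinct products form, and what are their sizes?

Two products: 180 bp, 141 bp

The forward primer GGCTTTGTG matches the top strand at positions 1–9, 40–48.
The reverse primer's reverse complement is TCGTTACT, matching at positions 173–180.
Each forward site pairs with the reverse site to give a product ending at position 180: sizes 180, 141 bp.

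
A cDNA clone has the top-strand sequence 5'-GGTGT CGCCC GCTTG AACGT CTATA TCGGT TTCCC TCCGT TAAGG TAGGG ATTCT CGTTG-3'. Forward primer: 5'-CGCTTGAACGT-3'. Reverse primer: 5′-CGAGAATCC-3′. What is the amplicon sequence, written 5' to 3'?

5'-CGCTTGAACGTCTATATCGGTTTCCCTCCGTTAAGGTAGGGATTCTCG-3'

The forward primer matches the template at positions 10–20.
Taking the reverse complement of CGAGAATCC gives GGATTCTCG, found at positions 49–57 on the template; the primer anneals here to the top strand with its 3' end pointing upstream.
The product is the template from position 10 through 57 (48 bp).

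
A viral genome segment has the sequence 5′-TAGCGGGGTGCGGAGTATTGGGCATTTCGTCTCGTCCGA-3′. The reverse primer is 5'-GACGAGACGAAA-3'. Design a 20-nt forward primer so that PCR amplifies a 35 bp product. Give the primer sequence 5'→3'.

5'-AGCGGGGTGCGGAGTATTGG-3'

The reverse primer's reverse complement TTTCGTCTCGTC matches the template at positions 25–36, so the product ends at position 36.
A 35 bp product then starts at position 36 − 35 + 1 = 2.
The forward primer is identical to the top strand there: AGCGGGGTGCGGAGTATTGG.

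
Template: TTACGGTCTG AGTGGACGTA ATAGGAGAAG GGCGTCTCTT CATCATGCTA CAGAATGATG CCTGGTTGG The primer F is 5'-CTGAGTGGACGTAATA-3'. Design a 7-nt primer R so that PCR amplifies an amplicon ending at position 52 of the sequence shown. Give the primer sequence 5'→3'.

The forward primer binds at positions 8–23; the product's 3' end on the top strand is position 52.
The reverse primer anneals to the top strand over positions 46–52, i.e. to TGCTACA.
Its sequence written 5'→3' is the reverse complement: TGTAGCA.

5'-TGTAGCA-3'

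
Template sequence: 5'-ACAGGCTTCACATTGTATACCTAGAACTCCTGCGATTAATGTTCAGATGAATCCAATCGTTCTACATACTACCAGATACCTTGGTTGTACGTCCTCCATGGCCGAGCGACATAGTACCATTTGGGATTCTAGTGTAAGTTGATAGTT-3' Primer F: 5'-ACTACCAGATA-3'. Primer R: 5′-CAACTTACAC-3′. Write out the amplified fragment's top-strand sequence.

5'-ACTACCAGATACCTTGGTTGTACGTCCTCCATGGCCGAGCGACATAGTACCATTTGGGATTCTAGTGTAAGTTG-3'

Forward primer ACTACCAGATA is found on the top strand at positions 68–78.
Taking the reverse complement of CAACTTACAC gives GTGTAAGTTG, found at positions 132–141 on the template; the primer anneals here to the top strand with its 3' end pointing upstream.
The product is the template from position 68 through 141 (74 bp).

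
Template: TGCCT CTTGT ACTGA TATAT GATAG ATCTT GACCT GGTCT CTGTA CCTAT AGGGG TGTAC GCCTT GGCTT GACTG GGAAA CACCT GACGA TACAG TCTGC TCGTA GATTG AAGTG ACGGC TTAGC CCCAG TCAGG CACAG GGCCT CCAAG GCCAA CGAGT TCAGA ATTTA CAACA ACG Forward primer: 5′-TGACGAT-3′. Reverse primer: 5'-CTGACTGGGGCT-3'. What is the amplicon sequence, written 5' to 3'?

5'-TGACGATACAGTCTGCTCGTAGATTGAAGTGACGGCTTAGCCCCAGTCAG-3'

Forward primer TGACGAT is found on the top strand at positions 85–91.
The reverse primer's reverse complement is AGCCCCAGTCAG, which matches the template at positions 123–134.
The product is the template from position 85 through 134 (50 bp).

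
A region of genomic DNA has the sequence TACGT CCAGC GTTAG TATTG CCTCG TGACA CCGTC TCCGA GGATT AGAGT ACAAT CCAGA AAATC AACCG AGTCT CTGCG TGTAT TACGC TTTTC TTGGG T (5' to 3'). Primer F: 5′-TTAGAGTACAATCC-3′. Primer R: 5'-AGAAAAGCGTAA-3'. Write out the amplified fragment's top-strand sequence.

The forward primer matches the template at positions 44–57.
The reverse primer's reverse complement is TTACGCTTTTCT, which matches the template at positions 85–96.
The product is the template from position 44 through 96 (53 bp).

5'-TTAGAGTACAATCCAGAAAATCAACCGAGTCTCTGCGTGTATTACGCTTTTCT-3'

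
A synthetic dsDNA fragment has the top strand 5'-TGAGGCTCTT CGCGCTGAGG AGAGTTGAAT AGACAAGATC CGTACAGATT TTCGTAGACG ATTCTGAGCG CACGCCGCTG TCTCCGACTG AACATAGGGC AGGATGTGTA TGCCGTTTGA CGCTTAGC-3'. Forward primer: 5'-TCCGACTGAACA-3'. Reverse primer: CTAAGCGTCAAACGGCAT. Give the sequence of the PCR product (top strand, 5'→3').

5'-TCCGACTGAACATAGGGCAGGATGTGTATGCCGTTTGACGCTTAG-3'

Scanning the template, TCCGACTGAACA occurs at positions 83–94; this primer anneals to the bottom strand there with its 3' end pointing downstream.
The reverse primer's reverse complement is ATGCCGTTTGACGCTTAG, which matches the template at positions 110–127.
The product is the template from position 83 through 127 (45 bp).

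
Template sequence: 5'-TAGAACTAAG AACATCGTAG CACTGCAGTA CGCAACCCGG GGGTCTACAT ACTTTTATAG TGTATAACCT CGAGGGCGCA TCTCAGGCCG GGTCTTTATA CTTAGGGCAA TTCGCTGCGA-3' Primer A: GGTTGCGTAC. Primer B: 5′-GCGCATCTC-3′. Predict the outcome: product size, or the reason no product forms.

No product — the primers' 3' ends point away from each other.

Primer A (GGTTGCGTAC) has reverse complement GTACGCAACC, which matches the top strand at positions 28–37; primer A anneals to the top strand there with its 3' end pointing upstream toward position 28.
Primer B (GCGCATCTC) matches the top strand directly at positions 76–84; it anneals to the bottom strand with its 3' end pointing downstream toward position 84.
The 3' ends diverge (primer A extends toward position 1, primer B toward position 120), so the primers never converge on a shared product.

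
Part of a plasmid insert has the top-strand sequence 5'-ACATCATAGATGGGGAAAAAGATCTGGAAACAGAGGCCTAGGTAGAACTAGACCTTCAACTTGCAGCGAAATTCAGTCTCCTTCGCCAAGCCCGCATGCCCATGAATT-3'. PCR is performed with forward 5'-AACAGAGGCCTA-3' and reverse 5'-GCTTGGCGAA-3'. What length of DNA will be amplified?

The forward primer matches the template at positions 29–40.
Taking the reverse complement of GCTTGGCGAA gives TTCGCCAAGC, found at positions 82–91 on the template; the primer anneals here to the top strand with its 3' end pointing upstream.
Product length = (reverse-primer end) − (forward-primer start) + 1 = 91 − 29 + 1 = 63 bp.

63 bp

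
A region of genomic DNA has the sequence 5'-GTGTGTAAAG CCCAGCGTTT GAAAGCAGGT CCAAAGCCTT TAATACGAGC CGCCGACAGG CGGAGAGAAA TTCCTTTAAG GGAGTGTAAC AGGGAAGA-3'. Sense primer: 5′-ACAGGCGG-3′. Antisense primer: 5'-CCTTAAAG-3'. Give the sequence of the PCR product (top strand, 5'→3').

Scanning the template, ACAGGCGG occurs at positions 56–63; this primer anneals to the bottom strand there with its 3' end pointing downstream.
The reverse primer's reverse complement is CTTTAAGG, which matches the template at positions 74–81.
The product is the template from position 56 through 81 (26 bp).

5'-ACAGGCGGAGAGAAATTCCTTTAAGG-3'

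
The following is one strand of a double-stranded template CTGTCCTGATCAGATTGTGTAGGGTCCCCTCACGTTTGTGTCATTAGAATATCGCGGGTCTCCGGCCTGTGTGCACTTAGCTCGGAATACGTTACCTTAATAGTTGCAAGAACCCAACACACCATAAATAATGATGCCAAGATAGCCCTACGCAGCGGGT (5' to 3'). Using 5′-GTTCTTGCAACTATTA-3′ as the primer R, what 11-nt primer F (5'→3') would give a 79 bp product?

The reverse primer's reverse complement TAATAGTTGCAAGAAC matches the template at positions 98–113, so the product ends at position 113.
A 79 bp product then starts at position 113 − 79 + 1 = 35.
The forward primer is identical to the top strand there: TTTGTGTCATT.

5'-TTTGTGTCATT-3'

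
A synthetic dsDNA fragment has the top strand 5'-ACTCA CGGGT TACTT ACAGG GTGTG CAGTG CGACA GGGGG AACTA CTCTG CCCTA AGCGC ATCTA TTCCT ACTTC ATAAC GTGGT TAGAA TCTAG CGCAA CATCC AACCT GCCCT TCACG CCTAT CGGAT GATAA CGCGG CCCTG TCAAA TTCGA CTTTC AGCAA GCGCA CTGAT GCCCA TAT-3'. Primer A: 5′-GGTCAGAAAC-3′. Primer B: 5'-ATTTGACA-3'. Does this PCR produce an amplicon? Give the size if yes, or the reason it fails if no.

Primer A (GGTCAGAAAC) does not match the top strand, and its reverse complement GTTTCTGACC does not match either.
With no annealing site for primer A, no amplification occurs.

No product — primer A has no binding site in the template.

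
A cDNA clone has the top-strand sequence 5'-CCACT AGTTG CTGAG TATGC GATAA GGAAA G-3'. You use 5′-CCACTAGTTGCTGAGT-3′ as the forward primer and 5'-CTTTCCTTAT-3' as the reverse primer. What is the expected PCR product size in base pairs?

Forward primer CCACTAGTTGCTGAGT is found on the top strand at positions 1–16.
Taking the reverse complement of CTTTCCTTAT gives ATAAGGAAAG, found at positions 22–31 on the template; the primer anneals here to the top strand with its 3' end pointing upstream.
The product runs from position 1 to position 31, so its length is 31 − 1 + 1 = 31 bp.

31 bp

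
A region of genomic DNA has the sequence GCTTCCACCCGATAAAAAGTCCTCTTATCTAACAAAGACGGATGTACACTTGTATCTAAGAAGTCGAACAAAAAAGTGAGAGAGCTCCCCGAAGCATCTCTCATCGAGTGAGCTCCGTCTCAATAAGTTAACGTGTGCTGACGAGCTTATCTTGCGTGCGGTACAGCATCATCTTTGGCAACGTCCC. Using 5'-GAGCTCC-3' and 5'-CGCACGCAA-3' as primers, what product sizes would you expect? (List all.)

79 bp, 51 bp

The forward primer GAGCTCC matches the top strand at positions 82–88, 110–116.
The reverse primer's reverse complement is TTGCGTGCG, matching at positions 152–160.
Each forward site pairs with the reverse site to give a product ending at position 160: sizes 79, 51 bp.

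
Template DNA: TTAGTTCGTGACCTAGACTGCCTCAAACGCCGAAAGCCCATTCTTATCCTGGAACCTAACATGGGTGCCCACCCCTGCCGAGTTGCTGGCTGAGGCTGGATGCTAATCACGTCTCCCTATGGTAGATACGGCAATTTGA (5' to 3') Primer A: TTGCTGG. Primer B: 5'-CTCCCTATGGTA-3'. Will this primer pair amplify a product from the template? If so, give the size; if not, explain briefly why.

No product — both primers anneal to the same strand and extend in the same direction.

Primer A (TTGCTGG) matches the top strand at positions 83–89 (3' end points downstream).
Primer B (CTCCCTATGGTA) also matches the top strand directly, at positions 113–124 — its reverse complement TACCATAGGGAG is not present.
Both primers anneal to the bottom strand with 3' ends pointing the same way, so neither can prime synthesis back toward the other.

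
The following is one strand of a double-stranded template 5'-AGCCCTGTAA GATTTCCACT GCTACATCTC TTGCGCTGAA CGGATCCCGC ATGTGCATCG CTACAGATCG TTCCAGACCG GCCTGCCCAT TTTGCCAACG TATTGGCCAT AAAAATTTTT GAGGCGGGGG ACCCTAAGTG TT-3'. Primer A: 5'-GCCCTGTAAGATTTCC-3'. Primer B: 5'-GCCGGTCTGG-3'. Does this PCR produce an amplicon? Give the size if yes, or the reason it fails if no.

Primer A (GCCCTGTAAGATTTCC) matches the top strand at positions 2–17; it acts as a forward primer.
Primer B's reverse complement is CCAGACCGGC, matching the top strand at positions 73–82; it acts as a reverse primer.
The 3' ends face each other across positions 2–82, giving an 81 bp product.

Yes — an 81 bp product.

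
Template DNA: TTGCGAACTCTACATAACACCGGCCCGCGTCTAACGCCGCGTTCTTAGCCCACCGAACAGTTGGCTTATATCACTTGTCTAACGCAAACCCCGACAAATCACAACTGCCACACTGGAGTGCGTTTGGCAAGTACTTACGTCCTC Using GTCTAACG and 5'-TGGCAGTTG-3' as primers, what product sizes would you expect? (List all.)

82 bp, 34 bp

The forward primer GTCTAACG matches the top strand at positions 29–36, 77–84.
The reverse primer's reverse complement is CAACTGCCA, matching at positions 102–110.
Each forward site pairs with the reverse site to give a product ending at position 110: sizes 82, 34 bp.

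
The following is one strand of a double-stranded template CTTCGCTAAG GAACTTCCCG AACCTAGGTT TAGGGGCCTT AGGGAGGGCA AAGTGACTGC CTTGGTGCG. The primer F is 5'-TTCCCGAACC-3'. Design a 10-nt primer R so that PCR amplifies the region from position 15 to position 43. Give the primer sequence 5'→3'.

The product's 3' end on the top strand is position 43.
The reverse primer anneals to the top strand over positions 34–43, i.e. to GGGCCTTAGG.
Its sequence written 5'→3' is the reverse complement: CCTAAGGCCC.

5'-CCTAAGGCCC-3'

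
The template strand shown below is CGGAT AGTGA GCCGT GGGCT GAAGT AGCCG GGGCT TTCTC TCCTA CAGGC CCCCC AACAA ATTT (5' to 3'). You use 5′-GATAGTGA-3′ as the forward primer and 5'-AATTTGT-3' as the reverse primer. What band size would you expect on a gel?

The forward primer matches the template at positions 3–10.
The reverse primer's reverse complement is ACAAATT, which matches the template at positions 57–63.
Amplicon spans positions 3–63: 61 bp.

61 bp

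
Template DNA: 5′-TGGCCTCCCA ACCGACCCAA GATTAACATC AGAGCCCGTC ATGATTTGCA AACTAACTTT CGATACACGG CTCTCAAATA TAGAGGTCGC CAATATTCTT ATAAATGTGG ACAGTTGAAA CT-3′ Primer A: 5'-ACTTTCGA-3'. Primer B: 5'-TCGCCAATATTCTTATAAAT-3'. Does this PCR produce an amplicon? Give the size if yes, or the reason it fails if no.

No product — both primers anneal to the same strand and extend in the same direction.

Primer A (ACTTTCGA) matches the top strand at positions 56–63 (3' end points downstream).
Primer B (TCGCCAATATTCTTATAAAT) also matches the top strand directly, at positions 87–106 — its reverse complement ATTTATAAGAATATTGGCGA is not present.
Both primers anneal to the bottom strand with 3' ends pointing the same way, so neither can prime synthesis back toward the other.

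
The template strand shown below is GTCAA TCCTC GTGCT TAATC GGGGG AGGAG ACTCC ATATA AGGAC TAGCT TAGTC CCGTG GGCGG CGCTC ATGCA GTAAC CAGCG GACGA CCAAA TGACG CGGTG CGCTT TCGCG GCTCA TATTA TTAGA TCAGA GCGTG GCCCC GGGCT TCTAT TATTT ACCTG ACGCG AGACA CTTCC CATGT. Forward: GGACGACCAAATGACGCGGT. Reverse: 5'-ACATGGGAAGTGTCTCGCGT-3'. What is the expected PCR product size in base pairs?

The forward primer matches the template at positions 85–104.
Taking the reverse complement of ACATGGGAAGTGTCTCGCGT gives ACGCGAGACACTTCCCATGT, found at positions 166–185 on the template; the primer anneals here to the top strand with its 3' end pointing upstream.
Product length = (reverse-primer end) − (forward-primer start) + 1 = 185 − 85 + 1 = 101 bp.

101 bp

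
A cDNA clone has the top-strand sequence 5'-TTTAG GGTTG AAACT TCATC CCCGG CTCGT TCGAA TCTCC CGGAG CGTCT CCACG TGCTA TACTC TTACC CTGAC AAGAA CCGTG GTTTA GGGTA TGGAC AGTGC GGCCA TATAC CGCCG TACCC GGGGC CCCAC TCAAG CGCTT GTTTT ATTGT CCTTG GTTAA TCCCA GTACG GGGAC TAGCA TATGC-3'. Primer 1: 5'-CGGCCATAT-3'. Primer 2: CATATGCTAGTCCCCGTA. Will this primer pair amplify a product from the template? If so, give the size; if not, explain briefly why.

Yes — an 85 bp product.

Primer 1 (CGGCCATAT) matches the top strand at positions 105–113; it acts as a forward primer.
Primer 2's reverse complement is TACGGGGACTAGCATATG, matching the top strand at positions 172–189; it acts as a reverse primer.
The 3' ends face each other across positions 105–189, giving an 85 bp product.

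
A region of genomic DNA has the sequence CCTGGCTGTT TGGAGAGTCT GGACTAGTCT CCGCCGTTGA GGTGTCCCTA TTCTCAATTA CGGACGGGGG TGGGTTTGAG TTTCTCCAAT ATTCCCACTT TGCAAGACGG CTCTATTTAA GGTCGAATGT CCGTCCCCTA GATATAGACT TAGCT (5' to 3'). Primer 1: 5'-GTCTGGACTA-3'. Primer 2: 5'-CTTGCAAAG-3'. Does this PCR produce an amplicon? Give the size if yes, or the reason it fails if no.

Primer 1 (GTCTGGACTA) matches the top strand at positions 17–26; it acts as a forward primer.
Primer 2's reverse complement is CTTTGCAAG, matching the top strand at positions 98–106; it acts as a reverse primer.
The 3' ends face each other across positions 17–106, giving a 90 bp product.

Yes — a 90 bp product.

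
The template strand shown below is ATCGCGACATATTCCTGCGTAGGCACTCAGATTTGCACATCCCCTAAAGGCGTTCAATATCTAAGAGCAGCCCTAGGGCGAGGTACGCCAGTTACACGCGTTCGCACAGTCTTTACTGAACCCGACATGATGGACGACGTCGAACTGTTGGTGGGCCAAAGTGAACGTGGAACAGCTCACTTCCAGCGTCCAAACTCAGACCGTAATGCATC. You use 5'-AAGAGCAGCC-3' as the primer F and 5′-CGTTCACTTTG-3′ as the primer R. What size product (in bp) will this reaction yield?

105 bp

The forward primer matches the template at positions 63–72.
Taking the reverse complement of CGTTCACTTTG gives CAAAGTGAACG, found at positions 157–167 on the template; the primer anneals here to the top strand with its 3' end pointing upstream.
The product runs from position 63 to position 167, so its length is 167 − 63 + 1 = 105 bp.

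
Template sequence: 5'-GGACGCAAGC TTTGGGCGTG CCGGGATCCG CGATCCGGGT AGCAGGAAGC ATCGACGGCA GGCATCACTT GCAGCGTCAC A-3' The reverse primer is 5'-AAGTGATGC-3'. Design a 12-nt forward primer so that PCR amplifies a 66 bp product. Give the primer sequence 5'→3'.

5'-GCAAGCTTTGGG-3'

The reverse primer's reverse complement GCATCACTT matches the template at positions 62–70, so the product ends at position 70.
A 66 bp product then starts at position 70 − 66 + 1 = 5.
The forward primer is identical to the top strand there: GCAAGCTTTGGG.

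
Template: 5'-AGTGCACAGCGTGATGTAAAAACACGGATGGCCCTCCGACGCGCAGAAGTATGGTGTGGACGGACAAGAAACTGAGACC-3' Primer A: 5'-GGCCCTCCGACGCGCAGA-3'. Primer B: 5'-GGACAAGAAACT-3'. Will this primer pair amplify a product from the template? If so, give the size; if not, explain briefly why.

No product — both primers anneal to the same strand and extend in the same direction.

Primer A (GGCCCTCCGACGCGCAGA) matches the top strand at positions 30–47 (3' end points downstream).
Primer B (GGACAAGAAACT) also matches the top strand directly, at positions 62–73 — its reverse complement AGTTTCTTGTCC is not present.
Both primers anneal to the bottom strand with 3' ends pointing the same way, so neither can prime synthesis back toward the other.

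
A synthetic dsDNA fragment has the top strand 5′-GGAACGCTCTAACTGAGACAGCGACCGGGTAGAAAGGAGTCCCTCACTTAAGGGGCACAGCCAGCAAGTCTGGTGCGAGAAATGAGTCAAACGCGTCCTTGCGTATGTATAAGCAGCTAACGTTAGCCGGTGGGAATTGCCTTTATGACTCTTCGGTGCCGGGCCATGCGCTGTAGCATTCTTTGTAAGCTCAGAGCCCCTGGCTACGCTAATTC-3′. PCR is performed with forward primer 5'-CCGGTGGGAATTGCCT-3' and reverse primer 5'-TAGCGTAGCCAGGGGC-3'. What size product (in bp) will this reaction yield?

Forward primer CCGGTGGGAATTGCCT is found on the top strand at positions 127–142.
The reverse primer's reverse complement is GCCCCTGGCTACGCTA, which matches the template at positions 196–211.
Product length = (reverse-primer end) − (forward-primer start) + 1 = 211 − 127 + 1 = 85 bp.

85 bp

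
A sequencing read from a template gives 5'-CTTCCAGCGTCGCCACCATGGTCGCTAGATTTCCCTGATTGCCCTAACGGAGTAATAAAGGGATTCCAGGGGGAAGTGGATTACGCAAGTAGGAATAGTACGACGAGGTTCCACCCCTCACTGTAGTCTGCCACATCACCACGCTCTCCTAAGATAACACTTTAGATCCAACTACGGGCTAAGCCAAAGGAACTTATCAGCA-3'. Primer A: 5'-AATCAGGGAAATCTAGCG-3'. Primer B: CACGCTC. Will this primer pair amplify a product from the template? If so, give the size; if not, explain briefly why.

No product — the primers' 3' ends point away from each other.

Primer A (AATCAGGGAAATCTAGCG) has reverse complement CGCTAGATTTCCCTGATT, which matches the top strand at positions 23–40; primer A anneals to the top strand there with its 3' end pointing upstream toward position 23.
Primer B (CACGCTC) matches the top strand directly at positions 140–146; it anneals to the bottom strand with its 3' end pointing downstream toward position 146.
The 3' ends diverge (primer A extends toward position 1, primer B toward position 202), so the primers never converge on a shared product.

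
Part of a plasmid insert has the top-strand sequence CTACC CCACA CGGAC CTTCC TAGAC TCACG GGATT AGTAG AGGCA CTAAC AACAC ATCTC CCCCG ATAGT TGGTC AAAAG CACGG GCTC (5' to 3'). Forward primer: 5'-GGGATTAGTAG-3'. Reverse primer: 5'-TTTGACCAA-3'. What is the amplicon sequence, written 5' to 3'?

5'-GGGATTAGTAGAGGCACTAACAACACATCTCCCCCGATAGTTGGTCAAA-3'

Scanning the template, GGGATTAGTAG occurs at positions 30–40; this primer anneals to the bottom strand there with its 3' end pointing downstream.
Taking the reverse complement of TTTGACCAA gives TTGGTCAAA, found at positions 70–78 on the template; the primer anneals here to the top strand with its 3' end pointing upstream.
The product is the template from position 30 through 78 (49 bp).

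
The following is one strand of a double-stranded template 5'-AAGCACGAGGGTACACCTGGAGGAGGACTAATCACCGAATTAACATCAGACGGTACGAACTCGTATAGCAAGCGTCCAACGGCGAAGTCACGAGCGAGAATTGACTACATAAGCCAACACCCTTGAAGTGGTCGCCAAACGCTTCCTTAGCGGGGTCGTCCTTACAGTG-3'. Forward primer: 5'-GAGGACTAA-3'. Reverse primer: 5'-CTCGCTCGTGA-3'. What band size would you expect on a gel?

The forward primer matches the template at positions 23–31.
Reverse complement of the reverse primer: TCACGAGCGAG. This occurs on the top strand at positions 88–98.
The product runs from position 23 to position 98, so its length is 98 − 23 + 1 = 76 bp.

76 bp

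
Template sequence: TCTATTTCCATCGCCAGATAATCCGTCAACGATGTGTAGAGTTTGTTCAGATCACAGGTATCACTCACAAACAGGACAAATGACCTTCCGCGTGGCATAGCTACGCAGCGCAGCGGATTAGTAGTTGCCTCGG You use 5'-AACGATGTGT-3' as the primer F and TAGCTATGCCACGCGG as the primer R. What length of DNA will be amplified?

The forward primer matches the template at positions 28–37.
Taking the reverse complement of TAGCTATGCCACGCGG gives CCGCGTGGCATAGCTA, found at positions 88–103 on the template; the primer anneals here to the top strand with its 3' end pointing upstream.
The product runs from position 28 to position 103, so its length is 103 − 28 + 1 = 76 bp.

76 bp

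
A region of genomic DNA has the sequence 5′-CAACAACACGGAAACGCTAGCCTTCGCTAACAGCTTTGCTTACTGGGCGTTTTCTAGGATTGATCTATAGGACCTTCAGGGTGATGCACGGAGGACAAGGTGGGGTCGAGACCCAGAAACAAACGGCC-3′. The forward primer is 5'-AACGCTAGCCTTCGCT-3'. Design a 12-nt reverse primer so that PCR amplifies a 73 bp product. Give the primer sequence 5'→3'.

5'-ATCACCCTGAAG-3'

The forward primer binds at positions 13–28, so a 73 bp product ends at position 13 + 73 − 1 = 85.
The reverse primer anneals to the top strand over positions 74–85, i.e. to CTTCAGGGTGAT.
Its sequence written 5'→3' is the reverse complement: ATCACCCTGAAG.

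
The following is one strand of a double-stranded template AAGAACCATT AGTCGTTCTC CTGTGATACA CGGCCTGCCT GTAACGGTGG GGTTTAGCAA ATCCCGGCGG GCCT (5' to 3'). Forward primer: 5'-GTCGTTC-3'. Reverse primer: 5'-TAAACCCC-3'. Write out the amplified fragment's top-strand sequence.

5'-GTCGTTCTCCTGTGATACACGGCCTGCCTGTAACGGTGGGGTTTA-3'

Scanning the template, GTCGTTC occurs at positions 12–18; this primer anneals to the bottom strand there with its 3' end pointing downstream.
Reverse complement of the reverse primer: GGGGTTTA. This occurs on the top strand at positions 49–56.
The product is the template from position 12 through 56 (45 bp).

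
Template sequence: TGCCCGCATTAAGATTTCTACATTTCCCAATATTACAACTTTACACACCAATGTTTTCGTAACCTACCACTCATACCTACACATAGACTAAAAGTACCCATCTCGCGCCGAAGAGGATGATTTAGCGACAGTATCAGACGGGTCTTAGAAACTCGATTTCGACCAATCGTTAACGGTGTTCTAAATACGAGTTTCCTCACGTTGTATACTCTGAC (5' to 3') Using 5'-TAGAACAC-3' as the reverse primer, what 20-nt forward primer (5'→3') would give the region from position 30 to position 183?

The reverse primer's reverse complement GTGTTCTA matches the template at positions 176–183; the product starts at position 30.
The forward primer is identical to the top strand over positions 30–49: ATATTACAACTTTACACACC.

5'-ATATTACAACTTTACACACC-3'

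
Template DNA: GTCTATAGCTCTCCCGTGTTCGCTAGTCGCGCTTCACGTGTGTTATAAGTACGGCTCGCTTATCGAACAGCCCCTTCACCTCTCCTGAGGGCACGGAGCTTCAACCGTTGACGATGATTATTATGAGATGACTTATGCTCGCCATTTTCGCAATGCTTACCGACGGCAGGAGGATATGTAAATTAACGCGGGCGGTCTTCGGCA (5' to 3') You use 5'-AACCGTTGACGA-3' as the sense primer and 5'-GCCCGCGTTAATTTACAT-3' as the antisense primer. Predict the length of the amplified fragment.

91 bp

The forward primer matches the template at positions 103–114.
Taking the reverse complement of GCCCGCGTTAATTTACAT gives ATGTAAATTAACGCGGGC, found at positions 176–193 on the template; the primer anneals here to the top strand with its 3' end pointing upstream.
The product runs from position 103 to position 193, so its length is 193 − 103 + 1 = 91 bp.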